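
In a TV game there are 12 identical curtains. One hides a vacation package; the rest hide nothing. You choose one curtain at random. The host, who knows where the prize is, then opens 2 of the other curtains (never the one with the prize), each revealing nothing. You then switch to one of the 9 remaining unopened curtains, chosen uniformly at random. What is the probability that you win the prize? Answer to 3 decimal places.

Your original curtain holds the prize with probability 1/12, so the other 11 collectively hold it with probability 11/12.
The host can always find 2 empty curtains to open, so the reveals don't change that 11/12; it is now spread over the 9 remaining unopened curtains.
P(win by switching) = (11/12) · (1/9) = 11/108 ≈ 0.102.

0.102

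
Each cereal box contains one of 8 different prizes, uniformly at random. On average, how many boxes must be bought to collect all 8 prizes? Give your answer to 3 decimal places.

After i distinct types are collected, each trial gives a new one with probability (8−i)/8, so the expected wait for the next new type is 8/(8−i).
E = 8/8 + 8/7 + 8/6 + 8/5 + 8/4 + 8/3 + 8/2 + 8/1 = 761/35 ≈ 21.743.

21.743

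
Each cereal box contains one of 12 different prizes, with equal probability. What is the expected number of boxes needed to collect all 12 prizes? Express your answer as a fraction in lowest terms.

After i distinct types are collected, each trial gives a new one with probability (12−i)/12, so the expected wait for the next new type is 12/(12−i).
E = 12/12 + 12/11 + 12/10 + 12/9 + 12/8 + 12/7 + 12/6 + 12/5 + 12/4 + 12/3 + 12/2 + 12/1 = 86021/2310.

86021/2310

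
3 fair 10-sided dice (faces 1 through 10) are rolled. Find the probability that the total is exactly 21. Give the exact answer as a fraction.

11/200

There are 10^3 = 1000 equally likely outcomes.
The number of ordered 3-tuples from {1,…,10} summing to 21 is 55.
P(sum = 21) = 55/1000 = 11/200.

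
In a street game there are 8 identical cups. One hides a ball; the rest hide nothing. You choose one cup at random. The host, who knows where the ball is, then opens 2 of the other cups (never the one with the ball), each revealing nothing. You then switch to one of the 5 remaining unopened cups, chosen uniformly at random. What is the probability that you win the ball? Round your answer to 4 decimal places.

Your original cup holds the ball with probability 1/8, so the other 7 collectively hold it with probability 7/8.
The host can always find 2 empty cups to open, so the reveals don't change that 7/8; it is now spread over the 5 remaining unopened cups.
P(win by switching) = (7/8) · (1/5) = 7/40 ≈ 0.1750.

0.1750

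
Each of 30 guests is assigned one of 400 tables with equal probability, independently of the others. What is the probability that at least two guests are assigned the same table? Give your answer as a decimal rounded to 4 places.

0.6722

It's easier to compute the probability that all 30 are distinct.
P(all distinct) = 400/400 · 399/400 · ··· · 371/400 ≈ 0.3278.
So the probability of at least one match is 1 − 0.3278 = 0.6722.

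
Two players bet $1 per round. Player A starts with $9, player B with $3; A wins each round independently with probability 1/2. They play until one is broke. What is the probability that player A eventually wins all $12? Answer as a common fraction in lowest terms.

3/4

With a fair step, P(i) = ½P(i−1) + ½P(i+1) with P(0)=0, P(12)=1 has the linear solution P(i) = i/12.
P(9) = 9/12 = 3/4.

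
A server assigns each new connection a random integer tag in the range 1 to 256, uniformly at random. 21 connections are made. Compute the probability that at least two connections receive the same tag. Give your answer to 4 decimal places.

0.5696

It's easier to compute the probability that all 21 are distinct.
P(all distinct) = 256/256 · 255/256 · ··· · 236/256 ≈ 0.4304.
So the probability of at least one match is 1 − 0.4304 = 0.5696.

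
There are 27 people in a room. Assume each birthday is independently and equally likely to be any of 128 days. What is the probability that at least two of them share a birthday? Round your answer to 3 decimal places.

0.948

It's easier to compute the probability that all 27 are distinct.
P(all distinct) = 128/128 · 127/128 · ··· · 102/128 ≈ 0.052.
So the probability of at least one match is 1 − 0.052 = 0.948.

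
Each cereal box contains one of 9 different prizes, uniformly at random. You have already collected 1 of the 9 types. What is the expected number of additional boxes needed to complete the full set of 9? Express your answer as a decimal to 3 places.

Starting from 1 distinct type, each trial gives a new one with probability (9−i)/9 when i types are held, so the wait for the next new type is 9/(9−i).
E = 9/8 + 9/7 + 9/6 + 9/5 + 9/4 + 9/3 + 9/2 + 9/1 = 6849/280 ≈ 24.461.

24.461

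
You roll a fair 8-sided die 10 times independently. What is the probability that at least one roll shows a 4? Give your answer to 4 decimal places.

P(no roll shows a 4) = (7/8)^10 ≈ 0.2631.
P(at least one) = 1 − 0.2631 = 0.7369.

0.7369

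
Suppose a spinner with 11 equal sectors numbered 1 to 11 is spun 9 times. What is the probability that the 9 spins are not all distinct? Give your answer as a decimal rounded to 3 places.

P(all 9 different) = 11/11 · 10/11 · ··· · 3/11 ≈ 0.008.
P(at least two equal) = 1 − 0.008 = 0.992.

0.992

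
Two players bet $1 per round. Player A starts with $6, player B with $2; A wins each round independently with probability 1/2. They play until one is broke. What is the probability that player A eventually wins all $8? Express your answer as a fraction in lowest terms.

With a fair step, P(i) = ½P(i−1) + ½P(i+1) with P(0)=0, P(8)=1 has the linear solution P(i) = i/8.
P(6) = 6/8 = 3/4.

3/4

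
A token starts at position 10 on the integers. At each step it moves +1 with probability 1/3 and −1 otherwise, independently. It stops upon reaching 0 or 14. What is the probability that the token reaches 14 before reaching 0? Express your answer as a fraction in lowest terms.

341/5461

Let r = q/p = (2/3)/(1/3) = 2. The recurrence P(i) = p·P(i+1) + q·P(i−1) with P(0)=0, P(14)=1 gives P(i) = (1 − r^i)/(1 − r^14).
P(10) = (1 − (2)^10) / (1 − (2)^14) = 341/5461.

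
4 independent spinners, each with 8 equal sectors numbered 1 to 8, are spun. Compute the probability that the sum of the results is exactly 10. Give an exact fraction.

There are 8^4 = 4096 equally likely outcomes.
The number of ordered 4-tuples from {1,…,8} summing to 10 is 84.
P(sum = 10) = 84/4096 = 21/1024.

21/1024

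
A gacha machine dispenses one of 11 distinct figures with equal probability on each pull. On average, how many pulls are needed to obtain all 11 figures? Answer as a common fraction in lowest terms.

After i distinct types are collected, each trial gives a new one with probability (11−i)/11, so the expected wait for the next new type is 11/(11−i).
E = 11/11 + 11/10 + 11/9 + 11/8 + 11/7 + 11/6 + 11/5 + 11/4 + 11/3 + 11/2 + 11/1 = 83711/2520.

83711/2520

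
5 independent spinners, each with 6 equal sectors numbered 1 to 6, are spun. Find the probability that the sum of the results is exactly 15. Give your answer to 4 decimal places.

There are 6^5 = 7776 equally likely outcomes.
The number of ordered 5-tuples from {1,…,6} summing to 15 is 651.
P(sum = 15) = 651/7776 = 217/2592 ≈ 0.0837.

0.0837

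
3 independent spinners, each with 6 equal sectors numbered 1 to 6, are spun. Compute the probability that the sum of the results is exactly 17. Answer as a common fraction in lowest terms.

1/72

There are 6^3 = 216 equally likely outcomes.
The number of ordered 3-tuples from {1,…,6} summing to 17 is 3.
P(sum = 17) = 3/216 = 1/72.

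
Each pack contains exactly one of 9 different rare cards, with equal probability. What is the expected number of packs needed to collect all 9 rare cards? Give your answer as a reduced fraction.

After i distinct types are collected, each trial gives a new one with probability (9−i)/9, so the expected wait for the next new type is 9/(9−i).
E = 9/9 + 9/8 + 9/7 + 9/6 + 9/5 + 9/4 + 9/3 + 9/2 + 9/1 = 7129/280.

7129/280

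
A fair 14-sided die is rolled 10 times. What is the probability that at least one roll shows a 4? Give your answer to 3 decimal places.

P(no roll shows a 4) = (13/14)^10 ≈ 0.477.
P(at least one) = 1 − 0.477 = 0.523.

0.523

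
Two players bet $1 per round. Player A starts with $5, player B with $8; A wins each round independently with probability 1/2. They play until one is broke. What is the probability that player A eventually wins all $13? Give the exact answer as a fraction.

5/13

With a fair step, P(i) = ½P(i−1) + ½P(i+1) with P(0)=0, P(13)=1 has the linear solution P(i) = i/13.
P(5) = 5/13.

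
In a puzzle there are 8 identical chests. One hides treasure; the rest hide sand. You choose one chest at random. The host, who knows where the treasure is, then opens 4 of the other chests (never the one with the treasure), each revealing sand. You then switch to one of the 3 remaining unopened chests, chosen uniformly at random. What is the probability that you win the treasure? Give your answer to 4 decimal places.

Your original chest holds the treasure with probability 1/8, so the other 7 collectively hold it with probability 7/8.
The host can always find 4 empty chests to open, so the reveals don't change that 7/8; it is now spread over the 3 remaining unopened chests.
P(win by switching) = (7/8) · (1/3) = 7/24 ≈ 0.2917.

0.2917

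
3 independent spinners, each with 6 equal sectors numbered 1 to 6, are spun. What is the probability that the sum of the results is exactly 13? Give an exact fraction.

There are 6^3 = 216 equally likely outcomes.
The number of ordered 3-tuples from {1,…,6} summing to 13 is 21.
P(sum = 13) = 21/216 = 7/72.

7/72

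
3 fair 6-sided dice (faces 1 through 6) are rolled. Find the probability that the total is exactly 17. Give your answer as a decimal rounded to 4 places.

0.0139

There are 6^3 = 216 equally likely outcomes.
The number of ordered 3-tuples from {1,…,6} summing to 17 is 3.
P(sum = 17) = 3/216 = 1/72 ≈ 0.0139.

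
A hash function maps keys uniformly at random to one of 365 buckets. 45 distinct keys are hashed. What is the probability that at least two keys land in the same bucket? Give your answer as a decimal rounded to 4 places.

0.9410

It's easier to compute the probability that all 45 are distinct.
P(all distinct) = 365/365 · 364/365 · ··· · 321/365 ≈ 0.0590.
So the probability of at least one match is 1 − 0.0590 = 0.9410.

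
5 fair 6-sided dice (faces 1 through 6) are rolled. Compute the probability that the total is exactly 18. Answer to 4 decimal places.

There are 6^5 = 7776 equally likely outcomes.
The number of ordered 5-tuples from {1,…,6} summing to 18 is 780.
P(sum = 18) = 780/7776 = 65/648 ≈ 0.1003.

0.1003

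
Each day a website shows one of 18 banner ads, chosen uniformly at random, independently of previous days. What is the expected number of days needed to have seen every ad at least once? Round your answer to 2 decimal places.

After i distinct types are collected, each trial gives a new one with probability (18−i)/18, so the expected wait for the next new type is 18/(18−i).
E = 18/18 + 18/17 + 18/16 + 18/15 + 18/14 + 18/13 + 18/12 + 18/11 + 18/10 + 18/9 + 18/8 + 18/7 + 18/6 + 18/5 + 18/4 + 18/3 + 18/2 + 18/1 = 42822903/680680 ≈ 62.91.

62.91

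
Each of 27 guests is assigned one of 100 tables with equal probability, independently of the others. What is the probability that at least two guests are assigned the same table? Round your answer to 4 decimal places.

0.9791

It's easier to compute the probability that all 27 are distinct.
P(all distinct) = 100/100 · 99/100 · ··· · 74/100 ≈ 0.0209.
So the probability of at least one match is 1 − 0.0209 = 0.9791.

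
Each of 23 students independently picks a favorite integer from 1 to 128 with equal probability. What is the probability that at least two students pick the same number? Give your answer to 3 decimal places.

It's easier to compute the probability that all 23 are distinct.
P(all distinct) = 128/128 · 127/128 · ··· · 106/128 ≈ 0.122.
So the probability of at least one match is 1 − 0.122 = 0.878.

0.878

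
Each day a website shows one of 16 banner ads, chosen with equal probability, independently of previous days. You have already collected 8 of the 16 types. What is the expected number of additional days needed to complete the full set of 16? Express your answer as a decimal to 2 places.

Starting from 8 distinct types, each trial gives a new one with probability (16−i)/16 when i types are held, so the wait for the next new type is 16/(16−i).
E = 16/8 + 16/7 + 16/6 + 16/5 + 16/4 + 16/3 + 16/2 + 16/1 = 1522/35 ≈ 43.49.

43.49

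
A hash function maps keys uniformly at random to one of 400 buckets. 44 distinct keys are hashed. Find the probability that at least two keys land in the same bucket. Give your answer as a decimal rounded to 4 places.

It's easier to compute the probability that all 44 are distinct.
P(all distinct) = 400/400 · 399/400 · ··· · 357/400 ≈ 0.0858.
So the probability of at least one match is 1 − 0.0858 = 0.9142.

0.9142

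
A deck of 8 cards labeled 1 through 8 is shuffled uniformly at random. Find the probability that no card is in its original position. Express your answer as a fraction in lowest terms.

This is the derangement probability: permutations of 8 with no fixed point.
D(8) = 8! · (1 − 1/1! + 1/2! − ··· + (−1)^8/8!) = 14833.
P = 14833/40320 = 2119/5760.

2119/5760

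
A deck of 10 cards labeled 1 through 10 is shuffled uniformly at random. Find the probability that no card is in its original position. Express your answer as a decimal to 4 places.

0.3679

This is the derangement probability: permutations of 10 with no fixed point.
D(10) = 10! · (1 − 1/1! + 1/2! − ··· + (−1)^10/10!) = 1334961.
P = 1334961/3628800 = 16481/44800 ≈ 0.3679.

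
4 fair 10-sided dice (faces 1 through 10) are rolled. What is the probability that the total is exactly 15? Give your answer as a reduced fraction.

There are 10^4 = 10000 equally likely outcomes.
The number of ordered 4-tuples from {1,…,10} summing to 15 is 348.
P(sum = 15) = 348/10000 = 87/2500.

87/2500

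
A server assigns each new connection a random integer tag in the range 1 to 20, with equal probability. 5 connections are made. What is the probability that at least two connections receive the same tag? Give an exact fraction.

It's easier to compute the probability that all 5 are distinct.
P(all distinct) = 20/20 · 19/20 · ··· · 16/20 = 2907/5000.
So the probability of at least one match is 1 − 2907/5000 = 2093/5000.

2093/5000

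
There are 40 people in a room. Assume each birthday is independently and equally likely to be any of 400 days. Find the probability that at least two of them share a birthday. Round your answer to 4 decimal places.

It's easier to compute the probability that all 40 are distinct.
P(all distinct) = 400/400 · 399/400 · ··· · 361/400 ≈ 0.1330.
So the probability of at least one match is 1 − 0.1330 = 0.8670.

0.8670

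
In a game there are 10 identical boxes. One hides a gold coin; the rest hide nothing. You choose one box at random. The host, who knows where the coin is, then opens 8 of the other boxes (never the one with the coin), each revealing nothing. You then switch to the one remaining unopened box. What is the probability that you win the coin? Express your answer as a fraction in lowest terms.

9/10

Your original box holds the coin with probability 1/10, so the other 9 collectively hold it with probability 9/10.
The host can always find 8 empty boxes to open, so the reveals don't change that 9/10; it is now spread over the 1 remaining unopened box.
P(win by switching) = (9/10) · (1/1) = 9/10.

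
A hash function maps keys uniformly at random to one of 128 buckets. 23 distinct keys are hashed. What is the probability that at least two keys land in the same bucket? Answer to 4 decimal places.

0.8780

It's easier to compute the probability that all 23 are distinct.
P(all distinct) = 128/128 · 127/128 · ··· · 106/128 ≈ 0.1220.
So the probability of at least one match is 1 − 0.1220 = 0.8780.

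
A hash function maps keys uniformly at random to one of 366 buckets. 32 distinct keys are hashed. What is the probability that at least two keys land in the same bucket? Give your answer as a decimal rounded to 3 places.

0.752

It's easier to compute the probability that all 32 are distinct.
P(all distinct) = 366/366 · 365/366 · ··· · 335/366 ≈ 0.248.
So the probability of at least one match is 1 − 0.248 = 0.752.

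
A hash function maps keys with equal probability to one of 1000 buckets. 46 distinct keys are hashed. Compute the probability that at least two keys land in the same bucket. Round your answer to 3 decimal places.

0.650

It's easier to compute the probability that all 46 are distinct.
P(all distinct) = 1000/1000 · 999/1000 · ··· · 955/1000 ≈ 0.350.
So the probability of at least one match is 1 − 0.350 = 0.650.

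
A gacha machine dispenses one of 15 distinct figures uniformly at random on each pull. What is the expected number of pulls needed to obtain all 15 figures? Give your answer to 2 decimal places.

After i distinct types are collected, each trial gives a new one with probability (15−i)/15, so the expected wait for the next new type is 15/(15−i).
E = 15/15 + 15/14 + 15/13 + 15/12 + 15/11 + 15/10 + 15/9 + 15/8 + 15/7 + 15/6 + 15/5 + 15/4 + 15/3 + 15/2 + 15/1 = 1195757/24024 ≈ 49.77.

49.77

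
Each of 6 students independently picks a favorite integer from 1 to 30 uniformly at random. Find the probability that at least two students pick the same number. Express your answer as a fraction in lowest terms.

It's easier to compute the probability that all 6 are distinct.
P(all distinct) = 30/30 · 29/30 · ··· · 25/30 = 2639/4500.
So the probability of at least one match is 1 − 2639/4500 = 1861/4500.

1861/4500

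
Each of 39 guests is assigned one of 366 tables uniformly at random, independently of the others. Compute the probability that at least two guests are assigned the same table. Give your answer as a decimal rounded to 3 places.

It's easier to compute the probability that all 39 are distinct.
P(all distinct) = 366/366 · 365/366 · ··· · 328/366 ≈ 0.123.
So the probability of at least one match is 1 − 0.123 = 0.877.

0.877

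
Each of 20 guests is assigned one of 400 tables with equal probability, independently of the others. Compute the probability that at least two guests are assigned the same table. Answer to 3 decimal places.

0.383

It's easier to compute the probability that all 20 are distinct.
P(all distinct) = 400/400 · 399/400 · ··· · 381/400 ≈ 0.617.
So the probability of at least one match is 1 − 0.617 = 0.383.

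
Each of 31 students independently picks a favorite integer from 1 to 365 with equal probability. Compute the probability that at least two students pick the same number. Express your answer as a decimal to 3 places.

It's easier to compute the probability that all 31 are distinct.
P(all distinct) = 365/365 · 364/365 · ··· · 335/365 ≈ 0.270.
So the probability of at least one match is 1 − 0.270 = 0.730.

0.730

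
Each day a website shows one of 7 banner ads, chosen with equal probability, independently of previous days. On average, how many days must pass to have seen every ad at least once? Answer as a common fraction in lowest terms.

363/20

After i distinct types are collected, each trial gives a new one with probability (7−i)/7, so the expected wait for the next new type is 7/(7−i).
E = 7/7 + 7/6 + 7/5 + 7/4 + 7/3 + 7/2 + 7/1 = 363/20.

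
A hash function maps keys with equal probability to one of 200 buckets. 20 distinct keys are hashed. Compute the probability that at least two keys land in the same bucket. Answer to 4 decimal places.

0.6256

It's easier to compute the probability that all 20 are distinct.
P(all distinct) = 200/200 · 199/200 · ··· · 181/200 ≈ 0.3744.
So the probability of at least one match is 1 − 0.3744 = 0.6256.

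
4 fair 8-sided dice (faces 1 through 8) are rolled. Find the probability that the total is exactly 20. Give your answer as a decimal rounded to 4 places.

There are 8^4 = 4096 equally likely outcomes.
The number of ordered 4-tuples from {1,…,8} summing to 20 is 315.
P(sum = 20) = 315/4096 ≈ 0.0769.

0.0769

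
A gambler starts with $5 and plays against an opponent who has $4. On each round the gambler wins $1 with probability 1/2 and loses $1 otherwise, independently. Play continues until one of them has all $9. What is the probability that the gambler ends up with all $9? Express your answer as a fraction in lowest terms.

5/9

With a fair step, P(i) = ½P(i−1) + ½P(i+1) with P(0)=0, P(9)=1 has the linear solution P(i) = i/9.
P(5) = 5/9.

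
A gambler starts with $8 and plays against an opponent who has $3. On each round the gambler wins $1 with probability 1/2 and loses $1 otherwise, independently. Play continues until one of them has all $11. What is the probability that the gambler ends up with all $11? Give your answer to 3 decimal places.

With a fair step, P(i) = ½P(i−1) + ½P(i+1) with P(0)=0, P(11)=1 has the linear solution P(i) = i/11.
P(8) = 8/11 ≈ 0.727.

0.727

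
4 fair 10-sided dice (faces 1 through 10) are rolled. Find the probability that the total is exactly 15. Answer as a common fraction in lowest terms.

87/2500

There are 10^4 = 10000 equally likely outcomes.
The number of ordered 4-tuples from {1,…,10} summing to 15 is 348.
P(sum = 15) = 348/10000 = 87/2500.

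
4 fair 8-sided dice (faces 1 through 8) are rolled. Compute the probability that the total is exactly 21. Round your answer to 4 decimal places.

0.0693

There are 8^4 = 4096 equally likely outcomes.
The number of ordered 4-tuples from {1,…,8} summing to 21 is 284.
P(sum = 21) = 284/4096 = 71/1024 ≈ 0.0693.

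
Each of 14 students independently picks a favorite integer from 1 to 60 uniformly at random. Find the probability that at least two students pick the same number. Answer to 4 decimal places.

0.8070

It's easier to compute the probability that all 14 are distinct.
P(all distinct) = 60/60 · 59/60 · ··· · 47/60 ≈ 0.1930.
So the probability of at least one match is 1 − 0.1930 = 0.8070.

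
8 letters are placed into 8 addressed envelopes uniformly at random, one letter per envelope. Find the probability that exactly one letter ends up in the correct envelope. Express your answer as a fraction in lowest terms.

103/280

Choose which one is fixed: C(8,1) = 8 ways.
The remaining 7 must have no fixed point: D(7) = 1854.
P = 8·1854/40320 = 103/280.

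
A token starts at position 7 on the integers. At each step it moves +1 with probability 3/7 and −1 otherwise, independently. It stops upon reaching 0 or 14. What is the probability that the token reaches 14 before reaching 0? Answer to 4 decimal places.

0.1178

Let r = q/p = (4/7)/(3/7) = 4/3. The recurrence P(i) = p·P(i+1) + q·P(i−1) with P(0)=0, P(14)=1 gives P(i) = (1 − r^i)/(1 − r^14).
P(7) = (1 − (4/3)^7) / (1 − (4/3)^14) = 2187/18571 ≈ 0.1178.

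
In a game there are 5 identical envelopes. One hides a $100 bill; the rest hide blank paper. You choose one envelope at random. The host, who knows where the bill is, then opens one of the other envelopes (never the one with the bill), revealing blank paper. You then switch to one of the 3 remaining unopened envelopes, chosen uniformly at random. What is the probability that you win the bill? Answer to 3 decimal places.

Your original envelope holds the bill with probability 1/5, so the other 4 collectively hold it with probability 4/5.
The host can always find an empty envelope to open, so this doesn't change that 4/5; it is now spread over the 3 remaining unopened envelopes.
P(win by switching) = (4/5) · (1/3) = 4/15 ≈ 0.267.

0.267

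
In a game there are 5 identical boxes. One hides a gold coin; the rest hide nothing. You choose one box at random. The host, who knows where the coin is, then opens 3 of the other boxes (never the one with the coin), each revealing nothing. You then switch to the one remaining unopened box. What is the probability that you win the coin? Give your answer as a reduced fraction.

4/5

Your original box holds the coin with probability 1/5, so the other 4 collectively hold it with probability 4/5.
The host can always find 3 empty boxes to open, so the reveals don't change that 4/5; it is now spread over the 1 remaining unopened box.
P(win by switching) = (4/5) · (1/1) = 4/5.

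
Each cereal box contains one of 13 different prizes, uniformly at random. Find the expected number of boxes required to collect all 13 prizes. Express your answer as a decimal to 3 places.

After i distinct types are collected, each trial gives a new one with probability (13−i)/13, so the expected wait for the next new type is 13/(13−i).
E = 13/13 + 13/12 + 13/11 + 13/10 + 13/9 + 13/8 + 13/7 + 13/6 + 13/5 + 13/4 + 13/3 + 13/2 + 13/1 = 1145993/27720 ≈ 41.342.

41.342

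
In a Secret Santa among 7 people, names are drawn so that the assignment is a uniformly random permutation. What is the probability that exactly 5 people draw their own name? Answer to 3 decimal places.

Choose which 5 of the 7 are fixed: C(7,5) = 21 ways.
The remaining 2 must have no fixed point: D(2) = 1.
P = 21·1/5040 = 1/240 ≈ 0.004.

0.004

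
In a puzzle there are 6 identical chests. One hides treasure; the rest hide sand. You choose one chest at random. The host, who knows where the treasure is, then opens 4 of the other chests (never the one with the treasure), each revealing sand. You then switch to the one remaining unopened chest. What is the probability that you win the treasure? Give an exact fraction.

5/6

Your original chest holds the treasure with probability 1/6, so the other 5 collectively hold it with probability 5/6.
The host can always find 4 empty chests to open, so the reveals don't change that 5/6; it is now spread over the 1 remaining unopened chest.
P(win by switching) = (5/6) · (1/1) = 5/6.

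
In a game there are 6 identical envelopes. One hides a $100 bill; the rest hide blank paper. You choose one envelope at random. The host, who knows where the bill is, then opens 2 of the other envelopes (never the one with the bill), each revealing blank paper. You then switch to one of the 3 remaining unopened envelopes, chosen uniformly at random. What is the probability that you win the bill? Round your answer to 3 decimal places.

0.278

Your original envelope holds the bill with probability 1/6, so the other 5 collectively hold it with probability 5/6.
The host can always find 2 empty envelopes to open, so the reveals don't change that 5/6; it is now spread over the 3 remaining unopened envelopes.
P(win by switching) = (5/6) · (1/3) = 5/18 ≈ 0.278.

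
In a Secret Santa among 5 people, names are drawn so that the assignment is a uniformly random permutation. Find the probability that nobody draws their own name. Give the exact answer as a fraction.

This is the derangement probability: permutations of 5 with no fixed point.
D(5) = 5! · (1 − 1/1! + 1/2! − ··· + (−1)^5/5!) = 44.
P = 44/120 = 11/30.

11/30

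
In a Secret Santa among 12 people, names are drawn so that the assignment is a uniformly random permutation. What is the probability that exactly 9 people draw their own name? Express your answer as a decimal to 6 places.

0.000001

Choose which 9 of the 12 are fixed: C(12,9) = 220 ways.
The remaining 3 must have no fixed point: D(3) = 2.
P = 220·2/479001600 = 1/1088640 ≈ 0.000001.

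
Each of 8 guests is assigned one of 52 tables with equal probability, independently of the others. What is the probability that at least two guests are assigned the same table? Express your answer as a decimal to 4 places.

It's easier to compute the probability that all 8 are distinct.
P(all distinct) = 52/52 · 51/52 · ··· · 45/52 ≈ 0.5676.
So the probability of at least one match is 1 − 0.5676 = 0.4324.

0.4324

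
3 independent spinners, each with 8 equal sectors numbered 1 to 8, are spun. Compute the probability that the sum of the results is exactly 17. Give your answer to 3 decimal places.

There are 8^3 = 512 equally likely outcomes.
The number of ordered 3-tuples from {1,…,8} summing to 17 is 36.
P(sum = 17) = 36/512 = 9/128 ≈ 0.070.

0.070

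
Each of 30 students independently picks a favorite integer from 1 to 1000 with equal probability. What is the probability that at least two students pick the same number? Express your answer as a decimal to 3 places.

It's easier to compute the probability that all 30 are distinct.
P(all distinct) = 1000/1000 · 999/1000 · ··· · 971/1000 ≈ 0.644.
So the probability of at least one match is 1 − 0.644 = 0.356.

0.356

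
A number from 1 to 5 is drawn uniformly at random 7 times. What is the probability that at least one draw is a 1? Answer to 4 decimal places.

0.7903

P(no draw is a 1) = (4/5)^7 ≈ 0.2097.
P(at least one) = 1 − 0.2097 = 0.7903.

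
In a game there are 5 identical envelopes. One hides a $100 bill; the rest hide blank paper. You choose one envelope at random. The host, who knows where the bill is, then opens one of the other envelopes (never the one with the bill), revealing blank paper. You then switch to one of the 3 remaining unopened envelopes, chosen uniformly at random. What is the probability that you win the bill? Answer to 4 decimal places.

0.2667

Your original envelope holds the bill with probability 1/5, so the other 4 collectively hold it with probability 4/5.
The host can always find an empty envelope to open, so this doesn't change that 4/5; it is now spread over the 3 remaining unopened envelopes.
P(win by switching) = (4/5) · (1/3) = 4/15 ≈ 0.2667.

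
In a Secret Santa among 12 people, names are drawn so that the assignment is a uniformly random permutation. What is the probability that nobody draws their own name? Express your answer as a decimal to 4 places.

This is the derangement probability: permutations of 12 with no fixed point.
D(12) = 12! · (1 − 1/1! + 1/2! − ··· + (−1)^12/12!) = 176214841.
P = 176214841/479001600 = 16019531/43545600 ≈ 0.3679.

0.3679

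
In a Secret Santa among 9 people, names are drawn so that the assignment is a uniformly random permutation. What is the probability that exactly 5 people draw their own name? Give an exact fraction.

1/320

Choose which 5 of the 9 are fixed: C(9,5) = 126 ways.
The remaining 4 must have no fixed point: D(4) = 9.
P = 126·9/362880 = 1/320.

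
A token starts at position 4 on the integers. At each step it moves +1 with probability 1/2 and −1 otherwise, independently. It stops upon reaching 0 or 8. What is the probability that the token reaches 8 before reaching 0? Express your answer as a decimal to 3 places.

With a fair step, P(i) = ½P(i−1) + ½P(i+1) with P(0)=0, P(8)=1 has the linear solution P(i) = i/8.
P(4) = 4/8 = 1/2 ≈ 0.500.

0.500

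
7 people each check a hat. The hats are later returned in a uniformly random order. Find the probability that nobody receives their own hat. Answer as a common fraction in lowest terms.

103/280

This is the derangement probability: permutations of 7 with no fixed point.
D(7) = 7! · (1 − 1/1! + 1/2! − ··· + (−1)^7/7!) = 1854.
P = 1854/5040 = 103/280.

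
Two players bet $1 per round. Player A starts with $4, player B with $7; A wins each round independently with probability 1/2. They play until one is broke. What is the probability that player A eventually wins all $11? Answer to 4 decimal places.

0.3636

With a fair step, P(i) = ½P(i−1) + ½P(i+1) with P(0)=0, P(11)=1 has the linear solution P(i) = i/11.
P(4) = 4/11 ≈ 0.3636.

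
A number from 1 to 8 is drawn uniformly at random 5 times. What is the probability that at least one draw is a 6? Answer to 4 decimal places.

P(no draw is a 6) = (7/8)^5 ≈ 0.5129.
P(at least one) = 1 − 0.5129 = 0.4871.

0.4871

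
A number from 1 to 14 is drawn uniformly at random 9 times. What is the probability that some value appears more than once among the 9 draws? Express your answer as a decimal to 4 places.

P(all 9 different) = 14/14 · 13/14 · ··· · 6/14 ≈ 0.0352.
P(at least two equal) = 1 − 0.0352 = 0.9648.

0.9648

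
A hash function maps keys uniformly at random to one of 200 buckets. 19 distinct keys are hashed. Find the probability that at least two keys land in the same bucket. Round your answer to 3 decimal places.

0.586

It's easier to compute the probability that all 19 are distinct.
P(all distinct) = 200/200 · 199/200 · ··· · 182/200 ≈ 0.414.
So the probability of at least one match is 1 − 0.414 = 0.586.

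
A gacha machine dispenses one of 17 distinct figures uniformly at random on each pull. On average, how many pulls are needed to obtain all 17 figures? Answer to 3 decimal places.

After i distinct types are collected, each trial gives a new one with probability (17−i)/17, so the expected wait for the next new type is 17/(17−i).
E = 17/17 + 17/16 + 17/15 + 17/14 + 17/13 + 17/12 + 17/11 + 17/10 + 17/9 + 17/8 + 17/7 + 17/6 + 17/5 + 17/4 + 17/3 + 17/2 + 17/1 = 42142223/720720 ≈ 58.472.

58.472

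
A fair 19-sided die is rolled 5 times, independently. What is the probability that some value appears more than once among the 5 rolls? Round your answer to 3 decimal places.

P(all 5 different) = 19/19 · 18/19 · ··· · 15/19 ≈ 0.564.
P(at least two equal) = 1 − 0.564 = 0.436.

0.436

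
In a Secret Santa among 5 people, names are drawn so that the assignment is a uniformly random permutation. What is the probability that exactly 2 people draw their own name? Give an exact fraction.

Choose which 2 of the 5 are fixed: C(5,2) = 10 ways.
The remaining 3 must have no fixed point: D(3) = 2.
P = 10·2/120 = 1/6.

1/6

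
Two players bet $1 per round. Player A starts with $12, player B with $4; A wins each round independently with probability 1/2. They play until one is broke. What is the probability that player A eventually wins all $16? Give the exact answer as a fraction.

3/4

With a fair step, P(i) = ½P(i−1) + ½P(i+1) with P(0)=0, P(16)=1 has the linear solution P(i) = i/16.
P(12) = 12/16 = 3/4.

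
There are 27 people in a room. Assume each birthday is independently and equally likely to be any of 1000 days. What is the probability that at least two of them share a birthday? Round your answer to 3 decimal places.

It's easier to compute the probability that all 27 are distinct.
P(all distinct) = 1000/1000 · 999/1000 · ··· · 974/1000 ≈ 0.702.
So the probability of at least one match is 1 − 0.702 = 0.298.

0.298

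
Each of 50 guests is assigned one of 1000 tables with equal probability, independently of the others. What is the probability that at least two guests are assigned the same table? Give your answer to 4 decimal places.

0.7123

It's easier to compute the probability that all 50 are distinct.
P(all distinct) = 1000/1000 · 999/1000 · ··· · 951/1000 ≈ 0.2877.
So the probability of at least one match is 1 − 0.2877 = 0.7123.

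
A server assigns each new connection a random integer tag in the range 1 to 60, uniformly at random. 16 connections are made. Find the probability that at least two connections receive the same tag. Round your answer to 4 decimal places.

It's easier to compute the probability that all 16 are distinct.
P(all distinct) = 60/60 · 59/60 · ··· · 45/60 ≈ 0.1110.
So the probability of at least one match is 1 − 0.1110 = 0.8890.

0.8890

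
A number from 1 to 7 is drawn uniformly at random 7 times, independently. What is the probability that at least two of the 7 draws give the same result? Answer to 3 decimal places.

P(all 7 different) = 7/7 · 6/7 · ··· · 1/7 ≈ 0.006.
P(at least two equal) = 1 − 0.006 = 0.994.

0.994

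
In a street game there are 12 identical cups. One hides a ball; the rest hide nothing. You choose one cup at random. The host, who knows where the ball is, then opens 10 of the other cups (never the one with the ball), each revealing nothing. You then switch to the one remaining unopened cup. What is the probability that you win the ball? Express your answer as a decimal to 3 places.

Your original cup holds the ball with probability 1/12, so the other 11 collectively hold it with probability 11/12.
The host can always find 10 empty cups to open, so the reveals don't change that 11/12; it is now spread over the 1 remaining unopened cup.
P(win by switching) = (11/12) · (1/1) = 11/12 ≈ 0.917.

0.917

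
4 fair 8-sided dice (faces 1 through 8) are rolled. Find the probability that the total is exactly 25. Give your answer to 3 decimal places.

There are 8^4 = 4096 equally likely outcomes.
The number of ordered 4-tuples from {1,…,8} summing to 25 is 120.
P(sum = 25) = 120/4096 = 15/512 ≈ 0.029.

0.029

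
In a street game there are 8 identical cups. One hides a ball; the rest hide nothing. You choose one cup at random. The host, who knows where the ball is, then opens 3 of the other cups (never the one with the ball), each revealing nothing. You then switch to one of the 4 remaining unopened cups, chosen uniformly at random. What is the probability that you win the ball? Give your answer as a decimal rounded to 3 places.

Your original cup holds the ball with probability 1/8, so the other 7 collectively hold it with probability 7/8.
The host can always find 3 empty cups to open, so the reveals don't change that 7/8; it is now spread over the 4 remaining unopened cups.
P(win by switching) = (7/8) · (1/4) = 7/32 ≈ 0.219.

0.219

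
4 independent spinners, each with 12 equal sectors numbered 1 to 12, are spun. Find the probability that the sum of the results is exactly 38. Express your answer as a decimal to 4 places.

0.0138

There are 12^4 = 20736 equally likely outcomes.
The number of ordered 4-tuples from {1,…,12} summing to 38 is 286.
P(sum = 38) = 286/20736 = 143/10368 ≈ 0.0138.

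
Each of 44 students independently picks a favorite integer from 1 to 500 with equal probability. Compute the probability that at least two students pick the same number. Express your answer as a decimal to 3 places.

0.858

It's easier to compute the probability that all 44 are distinct.
P(all distinct) = 500/500 · 499/500 · ··· · 457/500 ≈ 0.142.
So the probability of at least one match is 1 − 0.142 = 0.858.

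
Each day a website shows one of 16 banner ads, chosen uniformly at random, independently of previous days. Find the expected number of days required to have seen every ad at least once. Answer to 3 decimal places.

After i distinct types are collected, each trial gives a new one with probability (16−i)/16, so the expected wait for the next new type is 16/(16−i).
E = 16/16 + 16/15 + 16/14 + 16/13 + 16/12 + 16/11 + 16/10 + 16/9 + 16/8 + 16/7 + 16/6 + 16/5 + 16/4 + 16/3 + 16/2 + 16/1 = 2436559/45045 ≈ 54.092.

54.092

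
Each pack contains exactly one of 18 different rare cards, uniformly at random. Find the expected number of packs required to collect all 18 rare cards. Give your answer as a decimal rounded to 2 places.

After i distinct types are collected, each trial gives a new one with probability (18−i)/18, so the expected wait for the next new type is 18/(18−i).
E = 18/18 + 18/17 + 18/16 + 18/15 + 18/14 + 18/13 + 18/12 + 18/11 + 18/10 + 18/9 + 18/8 + 18/7 + 18/6 + 18/5 + 18/4 + 18/3 + 18/2 + 18/1 = 42822903/680680 ≈ 62.91.

62.91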